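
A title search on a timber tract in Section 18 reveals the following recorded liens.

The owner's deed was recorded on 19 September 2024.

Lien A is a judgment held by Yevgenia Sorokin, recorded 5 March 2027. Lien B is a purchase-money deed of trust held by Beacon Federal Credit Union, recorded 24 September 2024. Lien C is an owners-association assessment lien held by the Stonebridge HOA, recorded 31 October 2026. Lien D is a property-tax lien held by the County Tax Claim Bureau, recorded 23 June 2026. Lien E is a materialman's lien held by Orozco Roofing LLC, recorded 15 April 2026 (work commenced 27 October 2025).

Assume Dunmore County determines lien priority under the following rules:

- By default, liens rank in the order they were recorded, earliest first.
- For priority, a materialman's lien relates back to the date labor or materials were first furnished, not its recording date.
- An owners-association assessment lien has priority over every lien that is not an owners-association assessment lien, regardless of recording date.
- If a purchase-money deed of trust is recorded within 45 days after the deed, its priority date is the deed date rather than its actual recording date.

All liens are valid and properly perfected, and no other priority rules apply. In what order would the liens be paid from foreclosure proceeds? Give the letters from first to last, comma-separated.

First, effective dates: B's effective date is the deed date, 19 September 2024; E's effective date is 27 October 2025, when work began.
C, as an owners-association assessment lien, has superpriority and ranks first.
Ordering the rest by effective date: B (19 September 2024), E (27 October 2025), D (23 June 2026), A (5 March 2027).

C, B, E, D, A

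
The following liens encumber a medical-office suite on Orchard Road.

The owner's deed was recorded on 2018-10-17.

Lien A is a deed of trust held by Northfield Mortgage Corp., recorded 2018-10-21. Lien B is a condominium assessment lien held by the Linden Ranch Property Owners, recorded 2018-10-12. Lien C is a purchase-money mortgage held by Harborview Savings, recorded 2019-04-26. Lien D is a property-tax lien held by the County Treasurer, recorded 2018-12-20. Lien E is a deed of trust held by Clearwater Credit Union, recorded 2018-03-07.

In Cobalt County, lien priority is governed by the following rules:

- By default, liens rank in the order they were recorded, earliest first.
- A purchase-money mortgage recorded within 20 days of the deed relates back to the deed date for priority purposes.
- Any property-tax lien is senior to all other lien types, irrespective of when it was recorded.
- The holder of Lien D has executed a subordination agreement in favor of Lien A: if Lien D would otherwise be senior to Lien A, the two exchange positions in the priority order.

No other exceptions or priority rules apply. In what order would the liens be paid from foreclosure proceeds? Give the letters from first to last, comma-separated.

A, E, B, D, C

Effective dates after the stated exceptions: C was recorded 191 days after the deed, outside the 20-day window, so it keeps its recording date.
D is a property-tax lien and takes priority over every other lien.
Remaining liens by effective date: E (2018-03-07), B (2018-10-12), A (2018-10-21), C (2019-04-26).
Because D would otherwise rank above A, the subordination swaps them.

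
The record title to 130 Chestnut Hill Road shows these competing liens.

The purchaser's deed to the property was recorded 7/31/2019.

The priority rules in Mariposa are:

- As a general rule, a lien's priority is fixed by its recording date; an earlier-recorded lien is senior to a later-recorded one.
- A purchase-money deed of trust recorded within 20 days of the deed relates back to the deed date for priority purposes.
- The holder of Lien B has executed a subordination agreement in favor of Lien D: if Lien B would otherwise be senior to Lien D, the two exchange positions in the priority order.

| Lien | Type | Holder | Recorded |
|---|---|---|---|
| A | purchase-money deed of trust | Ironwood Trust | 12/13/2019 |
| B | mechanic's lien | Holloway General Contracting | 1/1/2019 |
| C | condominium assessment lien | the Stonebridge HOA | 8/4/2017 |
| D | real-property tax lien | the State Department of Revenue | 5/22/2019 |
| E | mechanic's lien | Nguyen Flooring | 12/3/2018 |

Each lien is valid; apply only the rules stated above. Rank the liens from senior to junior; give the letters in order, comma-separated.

C, E, D, B, A

Effective dates: A was recorded 135 days after the deed — beyond 20 days — so no relation-back applies.
By effective date: C (8/4/2017), E (12/3/2018), B (1/1/2019), D (5/22/2019), A (12/13/2019).
The subordination applies — B was senior to D — so B and D swap.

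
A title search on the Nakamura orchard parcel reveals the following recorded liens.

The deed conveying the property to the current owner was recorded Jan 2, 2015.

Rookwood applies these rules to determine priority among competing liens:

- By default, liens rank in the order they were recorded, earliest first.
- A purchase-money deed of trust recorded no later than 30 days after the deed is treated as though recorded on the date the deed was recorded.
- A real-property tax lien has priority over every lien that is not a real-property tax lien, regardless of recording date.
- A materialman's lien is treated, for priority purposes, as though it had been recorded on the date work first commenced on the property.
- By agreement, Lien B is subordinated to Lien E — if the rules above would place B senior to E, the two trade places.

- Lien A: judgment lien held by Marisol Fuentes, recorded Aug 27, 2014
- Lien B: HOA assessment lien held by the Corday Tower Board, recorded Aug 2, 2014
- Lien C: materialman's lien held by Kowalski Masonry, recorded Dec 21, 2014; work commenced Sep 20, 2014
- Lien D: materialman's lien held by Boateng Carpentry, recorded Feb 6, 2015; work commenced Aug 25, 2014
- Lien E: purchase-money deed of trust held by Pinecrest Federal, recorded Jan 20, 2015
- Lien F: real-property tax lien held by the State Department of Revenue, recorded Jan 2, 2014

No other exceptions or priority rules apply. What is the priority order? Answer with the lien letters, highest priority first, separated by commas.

F, E, D, A, C, B

First, effective dates: C relates back to Sep 20, 2014 (work commenced); D is treated as recorded Aug 25, 2014, the work-commencement date; E was recorded within the 30-day window, so its effective date is the deed date Jan 2, 2015.
F, as a real-property tax lien, has superpriority and ranks first.
Among the remaining liens, by effective date: B (Aug 2, 2014), D (Aug 25, 2014), A (Aug 27, 2014), C (Sep 20, 2014), E (Jan 2, 2015).
B would otherwise be senior to E, so under the subordination agreement B and E exchange positions.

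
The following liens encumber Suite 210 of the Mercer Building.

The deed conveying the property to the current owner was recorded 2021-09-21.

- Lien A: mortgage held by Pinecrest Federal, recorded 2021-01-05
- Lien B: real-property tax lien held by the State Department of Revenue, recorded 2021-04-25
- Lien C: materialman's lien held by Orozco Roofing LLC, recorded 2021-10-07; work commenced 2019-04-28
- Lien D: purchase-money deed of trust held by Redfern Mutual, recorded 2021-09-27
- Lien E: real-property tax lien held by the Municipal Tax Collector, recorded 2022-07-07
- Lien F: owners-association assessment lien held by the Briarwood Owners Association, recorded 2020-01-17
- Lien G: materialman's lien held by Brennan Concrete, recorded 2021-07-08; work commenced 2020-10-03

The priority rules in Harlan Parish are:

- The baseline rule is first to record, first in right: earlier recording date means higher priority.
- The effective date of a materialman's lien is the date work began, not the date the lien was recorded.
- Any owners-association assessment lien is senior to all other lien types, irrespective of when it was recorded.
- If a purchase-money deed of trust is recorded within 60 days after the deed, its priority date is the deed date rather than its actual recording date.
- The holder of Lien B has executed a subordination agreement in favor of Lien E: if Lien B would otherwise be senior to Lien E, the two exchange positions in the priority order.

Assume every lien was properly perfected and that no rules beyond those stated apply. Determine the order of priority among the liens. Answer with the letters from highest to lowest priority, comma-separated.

F, C, G, A, E, D, B

Effective dates: C relates back to 2019-04-28 (work commenced); D relates back to the deed date 2021-09-21; G relates back to 2020-10-03 (work commenced).
As an owners-association assessment lien, F is senior to every other lien.
The other liens, earliest effective date first: C (2019-04-28), G (2020-10-03), A (2021-01-05), B (2021-04-25), D (2021-09-21), E (2022-07-07).
B would otherwise be senior to E, so under the subordination agreement B and E exchange positions.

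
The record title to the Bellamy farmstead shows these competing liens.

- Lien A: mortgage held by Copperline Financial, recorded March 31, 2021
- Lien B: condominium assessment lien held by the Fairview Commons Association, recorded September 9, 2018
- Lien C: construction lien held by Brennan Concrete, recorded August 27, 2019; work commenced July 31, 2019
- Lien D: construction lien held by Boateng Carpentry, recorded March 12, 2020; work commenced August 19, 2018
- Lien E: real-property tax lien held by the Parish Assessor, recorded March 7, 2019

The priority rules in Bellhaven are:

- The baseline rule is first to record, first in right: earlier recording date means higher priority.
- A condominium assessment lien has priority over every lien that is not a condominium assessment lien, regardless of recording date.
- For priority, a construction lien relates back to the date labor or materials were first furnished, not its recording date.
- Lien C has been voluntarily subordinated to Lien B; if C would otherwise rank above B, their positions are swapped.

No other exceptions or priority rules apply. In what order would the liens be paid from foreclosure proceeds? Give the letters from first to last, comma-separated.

Adjusting effective dates: C relates back to July 31, 2019 (work commenced); D is treated as recorded August 19, 2018, the work-commencement date.
B is a condominium assessment lien, so it outranks all other liens regardless of date.
Ordering the rest by effective date: D (August 19, 2018), E (March 7, 2019), C (July 31, 2019), A (March 31, 2021).
C already ranks below B; the subordination has no effect.

B, D, E, C, A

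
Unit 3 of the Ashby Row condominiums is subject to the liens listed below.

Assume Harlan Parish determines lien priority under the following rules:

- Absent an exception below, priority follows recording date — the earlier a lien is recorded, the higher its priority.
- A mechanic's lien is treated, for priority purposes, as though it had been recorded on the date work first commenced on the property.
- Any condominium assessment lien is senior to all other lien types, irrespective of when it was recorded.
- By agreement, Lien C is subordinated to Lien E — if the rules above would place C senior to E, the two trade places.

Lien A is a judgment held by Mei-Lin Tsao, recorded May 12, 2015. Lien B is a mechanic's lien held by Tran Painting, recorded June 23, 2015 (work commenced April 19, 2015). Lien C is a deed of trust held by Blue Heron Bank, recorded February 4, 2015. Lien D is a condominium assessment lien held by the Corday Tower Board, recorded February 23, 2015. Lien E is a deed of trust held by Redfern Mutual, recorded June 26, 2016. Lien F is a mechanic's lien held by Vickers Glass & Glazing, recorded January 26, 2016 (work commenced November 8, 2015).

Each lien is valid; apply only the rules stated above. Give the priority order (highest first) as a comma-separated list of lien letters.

Effective dates after the stated exceptions: B's effective date is April 19, 2015, when work began; F relates back to November 8, 2015 (work commenced).
D is a condominium assessment lien and takes priority over every other lien.
Remaining liens by effective date: C (February 4, 2015), B (April 19, 2015), A (May 12, 2015), F (November 8, 2015), E (June 26, 2016).
C would otherwise be senior to E, so under the subordination agreement C and E exchange positions.

D, E, B, A, F, C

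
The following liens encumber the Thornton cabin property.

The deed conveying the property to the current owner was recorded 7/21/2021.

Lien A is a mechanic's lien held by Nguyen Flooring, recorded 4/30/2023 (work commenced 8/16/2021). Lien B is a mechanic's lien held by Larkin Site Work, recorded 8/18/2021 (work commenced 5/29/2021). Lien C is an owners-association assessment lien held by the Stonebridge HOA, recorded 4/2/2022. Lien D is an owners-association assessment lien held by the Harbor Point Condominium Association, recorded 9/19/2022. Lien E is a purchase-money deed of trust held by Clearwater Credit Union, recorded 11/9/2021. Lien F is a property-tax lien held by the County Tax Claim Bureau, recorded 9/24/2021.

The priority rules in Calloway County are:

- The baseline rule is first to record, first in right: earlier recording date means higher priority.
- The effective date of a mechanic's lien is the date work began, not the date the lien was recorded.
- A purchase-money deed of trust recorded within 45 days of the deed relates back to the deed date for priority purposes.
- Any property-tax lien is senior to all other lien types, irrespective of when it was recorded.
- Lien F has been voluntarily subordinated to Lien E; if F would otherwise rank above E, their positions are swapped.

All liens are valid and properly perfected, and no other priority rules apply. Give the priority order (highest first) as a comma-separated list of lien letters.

Effective dates: A relates back to 8/16/2021 (work commenced); B is treated as recorded 5/29/2021, the work-commencement date; E was recorded 111 days after the deed — beyond 45 days — so no relation-back applies.
As a property-tax lien, F is senior to every other lien.
The other liens, earliest effective date first: B (5/29/2021), A (8/16/2021), E (11/9/2021), C (4/2/2022), D (9/19/2022).
The subordination applies — F was senior to E — so F and E swap.

E, B, A, F, C, D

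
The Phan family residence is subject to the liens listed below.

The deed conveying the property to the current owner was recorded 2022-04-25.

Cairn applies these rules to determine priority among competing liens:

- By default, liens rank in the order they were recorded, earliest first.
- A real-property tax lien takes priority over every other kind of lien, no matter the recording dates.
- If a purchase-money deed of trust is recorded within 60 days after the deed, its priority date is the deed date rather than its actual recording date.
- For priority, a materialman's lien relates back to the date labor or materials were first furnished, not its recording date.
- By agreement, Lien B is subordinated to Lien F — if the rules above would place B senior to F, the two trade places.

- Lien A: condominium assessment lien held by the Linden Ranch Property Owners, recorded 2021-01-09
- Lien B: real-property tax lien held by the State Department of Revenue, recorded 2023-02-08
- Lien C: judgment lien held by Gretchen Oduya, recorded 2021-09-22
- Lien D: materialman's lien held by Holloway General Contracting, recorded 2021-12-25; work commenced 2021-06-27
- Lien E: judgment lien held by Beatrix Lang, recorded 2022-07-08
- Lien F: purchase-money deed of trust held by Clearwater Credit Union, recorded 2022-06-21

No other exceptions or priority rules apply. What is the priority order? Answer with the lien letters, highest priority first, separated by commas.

Adjusting effective dates: D is treated as recorded 2021-06-27, the work-commencement date; F was recorded within the 60-day window, so its effective date is the deed date 2022-04-25.
B is a real-property tax lien and takes priority over every other lien.
Remaining liens by effective date: A (2021-01-09), D (2021-06-27), C (2021-09-22), F (2022-04-25), E (2022-07-08).
B would otherwise be senior to F, so under the subordination agreement B and F exchange positions.

F, A, D, C, B, E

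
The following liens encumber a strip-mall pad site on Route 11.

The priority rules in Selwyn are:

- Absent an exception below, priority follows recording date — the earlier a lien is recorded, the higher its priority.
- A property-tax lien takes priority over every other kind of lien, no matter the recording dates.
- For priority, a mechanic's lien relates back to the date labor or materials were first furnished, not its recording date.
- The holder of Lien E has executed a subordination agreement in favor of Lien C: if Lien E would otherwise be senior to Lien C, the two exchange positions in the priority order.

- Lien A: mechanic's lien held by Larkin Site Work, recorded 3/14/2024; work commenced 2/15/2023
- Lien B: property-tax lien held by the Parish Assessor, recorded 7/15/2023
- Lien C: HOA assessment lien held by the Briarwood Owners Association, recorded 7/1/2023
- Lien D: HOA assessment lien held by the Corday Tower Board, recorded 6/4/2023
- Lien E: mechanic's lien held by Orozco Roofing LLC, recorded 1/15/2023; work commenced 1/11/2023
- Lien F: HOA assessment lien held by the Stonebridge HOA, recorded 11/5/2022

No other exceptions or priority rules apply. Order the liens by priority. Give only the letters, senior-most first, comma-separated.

Adjusting effective dates: A relates back to 2/15/2023 (work commenced); E relates back to 1/11/2023 (work commenced).
B is a property-tax lien, so it outranks all other liens regardless of date.
The other liens, earliest effective date first: F (11/5/2022), E (1/11/2023), A (2/15/2023), D (6/4/2023), C (7/1/2023).
Because E would otherwise rank above C, the subordination swaps them.

B, F, C, A, D, E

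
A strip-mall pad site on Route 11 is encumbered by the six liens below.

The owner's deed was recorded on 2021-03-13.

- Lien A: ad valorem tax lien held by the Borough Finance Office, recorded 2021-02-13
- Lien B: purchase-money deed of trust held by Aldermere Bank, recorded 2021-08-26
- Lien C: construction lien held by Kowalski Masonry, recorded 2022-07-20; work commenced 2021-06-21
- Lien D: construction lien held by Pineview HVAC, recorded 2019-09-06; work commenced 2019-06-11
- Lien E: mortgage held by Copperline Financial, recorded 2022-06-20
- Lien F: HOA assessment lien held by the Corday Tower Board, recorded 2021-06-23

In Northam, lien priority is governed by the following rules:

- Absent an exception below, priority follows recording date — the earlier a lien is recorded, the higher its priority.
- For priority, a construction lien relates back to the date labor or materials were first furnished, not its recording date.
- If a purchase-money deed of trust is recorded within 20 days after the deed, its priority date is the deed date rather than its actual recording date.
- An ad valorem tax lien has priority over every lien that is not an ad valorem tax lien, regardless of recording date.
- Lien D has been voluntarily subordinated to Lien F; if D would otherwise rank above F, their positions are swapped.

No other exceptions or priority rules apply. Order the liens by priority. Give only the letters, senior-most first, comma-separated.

Effective dates: B was recorded 166 days after the deed — beyond 20 days — so no relation-back applies; C is treated as recorded 2021-06-21, the work-commencement date; D is treated as recorded 2019-06-11, the work-commencement date.
A is an ad valorem tax lien and takes priority over every other lien.
Ordering the rest by effective date: D (2019-06-11), C (2021-06-21), F (2021-06-23), B (2021-08-26), E (2022-06-20).
D would otherwise be senior to F, so under the subordination agreement D and F exchange positions.

A, F, C, D, B, E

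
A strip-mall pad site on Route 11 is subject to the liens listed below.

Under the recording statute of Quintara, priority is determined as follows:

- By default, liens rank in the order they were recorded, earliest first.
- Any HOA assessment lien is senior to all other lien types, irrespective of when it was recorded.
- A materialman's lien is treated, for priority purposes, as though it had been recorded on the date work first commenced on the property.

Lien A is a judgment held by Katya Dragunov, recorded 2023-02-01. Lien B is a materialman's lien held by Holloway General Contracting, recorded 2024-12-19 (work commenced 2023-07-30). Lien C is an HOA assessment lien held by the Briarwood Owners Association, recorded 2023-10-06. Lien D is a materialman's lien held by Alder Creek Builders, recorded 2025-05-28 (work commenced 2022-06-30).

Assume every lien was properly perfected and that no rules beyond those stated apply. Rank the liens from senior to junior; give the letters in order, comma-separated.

C, D, A, B

Effective dates: B is treated as recorded 2023-07-30, the work-commencement date; D's effective date is 2022-06-30, when work began.
C is an HOA assessment lien, so it outranks all other liens regardless of date.
Ordering the rest by effective date: D (2022-06-30), A (2023-02-01), B (2023-07-30).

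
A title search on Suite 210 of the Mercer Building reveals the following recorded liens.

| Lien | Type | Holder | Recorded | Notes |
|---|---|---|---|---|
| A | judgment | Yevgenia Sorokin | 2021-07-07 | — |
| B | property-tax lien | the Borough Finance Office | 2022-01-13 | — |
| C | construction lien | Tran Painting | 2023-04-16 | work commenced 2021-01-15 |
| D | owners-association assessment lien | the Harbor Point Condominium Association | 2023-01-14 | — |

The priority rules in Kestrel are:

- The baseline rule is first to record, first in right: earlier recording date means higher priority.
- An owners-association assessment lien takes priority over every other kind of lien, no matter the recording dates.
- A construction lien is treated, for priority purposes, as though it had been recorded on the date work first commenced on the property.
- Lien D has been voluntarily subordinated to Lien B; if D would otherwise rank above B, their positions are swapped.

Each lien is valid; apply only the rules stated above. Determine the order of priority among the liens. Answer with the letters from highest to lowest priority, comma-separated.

Effective dates: C's effective date is 2021-01-15, when work began.
As an owners-association assessment lien, D is senior to every other lien.
The other liens, earliest effective date first: C (2021-01-15), A (2021-07-07), B (2022-01-13).
Because D would otherwise rank above B, the subordination swaps them.

B, C, A, D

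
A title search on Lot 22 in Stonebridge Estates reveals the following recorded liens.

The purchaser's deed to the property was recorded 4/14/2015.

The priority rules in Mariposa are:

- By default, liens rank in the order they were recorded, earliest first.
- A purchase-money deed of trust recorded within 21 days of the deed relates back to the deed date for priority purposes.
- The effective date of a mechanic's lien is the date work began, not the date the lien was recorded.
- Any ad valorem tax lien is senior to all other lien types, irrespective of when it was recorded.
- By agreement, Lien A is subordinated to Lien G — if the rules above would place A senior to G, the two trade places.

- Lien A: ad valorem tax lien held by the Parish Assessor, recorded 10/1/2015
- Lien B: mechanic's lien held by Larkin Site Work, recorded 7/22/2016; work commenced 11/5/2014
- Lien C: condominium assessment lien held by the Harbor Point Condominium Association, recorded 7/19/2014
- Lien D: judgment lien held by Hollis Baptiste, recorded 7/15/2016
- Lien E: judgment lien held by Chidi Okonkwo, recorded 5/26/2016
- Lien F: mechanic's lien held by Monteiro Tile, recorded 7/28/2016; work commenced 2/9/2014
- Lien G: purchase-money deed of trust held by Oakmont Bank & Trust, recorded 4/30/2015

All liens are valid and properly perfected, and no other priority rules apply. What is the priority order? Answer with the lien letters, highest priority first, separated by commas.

Adjusting effective dates: B's effective date is 11/5/2014, when work began; F relates back to 2/9/2014 (work commenced); G relates back to the deed date 4/14/2015.
A is an ad valorem tax lien and takes priority over every other lien.
Ordering the rest by effective date: F (2/9/2014), C (7/19/2014), B (11/5/2014), G (4/14/2015), E (5/26/2016), D (7/15/2016).
A would otherwise be senior to G, so under the subordination agreement A and G exchange positions.

G, F, C, B, A, E, D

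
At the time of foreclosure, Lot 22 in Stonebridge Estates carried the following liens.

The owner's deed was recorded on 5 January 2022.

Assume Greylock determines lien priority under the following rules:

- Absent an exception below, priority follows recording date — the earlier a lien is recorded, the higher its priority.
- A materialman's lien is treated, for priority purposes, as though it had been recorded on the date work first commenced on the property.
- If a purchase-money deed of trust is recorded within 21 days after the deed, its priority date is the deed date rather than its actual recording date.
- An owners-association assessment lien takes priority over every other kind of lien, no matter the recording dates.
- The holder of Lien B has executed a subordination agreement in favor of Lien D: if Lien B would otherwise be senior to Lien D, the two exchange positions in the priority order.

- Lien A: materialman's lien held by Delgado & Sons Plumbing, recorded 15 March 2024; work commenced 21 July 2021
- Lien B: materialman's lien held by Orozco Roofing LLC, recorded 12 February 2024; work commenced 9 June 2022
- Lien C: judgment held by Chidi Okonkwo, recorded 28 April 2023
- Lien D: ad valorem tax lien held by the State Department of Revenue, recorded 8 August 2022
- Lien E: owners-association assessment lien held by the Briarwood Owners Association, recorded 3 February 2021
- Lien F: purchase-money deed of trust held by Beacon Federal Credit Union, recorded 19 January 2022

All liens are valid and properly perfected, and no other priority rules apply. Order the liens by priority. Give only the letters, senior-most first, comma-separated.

E, A, F, D, B, C

Adjusting effective dates: A relates back to 21 July 2021 (work commenced); B is treated as recorded 9 June 2022, the work-commencement date; F relates back to the deed date 5 January 2022.
E is an owners-association assessment lien and takes priority over every other lien.
The other liens, earliest effective date first: A (21 July 2021), F (5 January 2022), B (9 June 2022), D (8 August 2022), C (28 April 2023).
B would otherwise be senior to D, so under the subordination agreement B and D exchange positions.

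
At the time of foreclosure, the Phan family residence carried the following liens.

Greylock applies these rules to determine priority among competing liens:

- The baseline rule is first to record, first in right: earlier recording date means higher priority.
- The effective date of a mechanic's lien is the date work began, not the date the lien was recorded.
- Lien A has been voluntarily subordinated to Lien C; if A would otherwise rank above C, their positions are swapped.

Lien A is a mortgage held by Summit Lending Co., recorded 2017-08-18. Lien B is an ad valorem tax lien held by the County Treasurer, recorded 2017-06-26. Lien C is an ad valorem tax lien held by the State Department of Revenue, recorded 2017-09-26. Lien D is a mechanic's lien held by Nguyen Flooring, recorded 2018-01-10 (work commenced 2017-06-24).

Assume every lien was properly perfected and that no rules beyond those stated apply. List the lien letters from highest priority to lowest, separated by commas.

D, B, C, A

First, effective dates: D is treated as recorded 2017-06-24, the work-commencement date.
By effective date, earliest first: D (2017-06-24), B (2017-06-26), A (2017-08-18), C (2017-09-26).
The subordination applies — A was senior to C — so A and C swap.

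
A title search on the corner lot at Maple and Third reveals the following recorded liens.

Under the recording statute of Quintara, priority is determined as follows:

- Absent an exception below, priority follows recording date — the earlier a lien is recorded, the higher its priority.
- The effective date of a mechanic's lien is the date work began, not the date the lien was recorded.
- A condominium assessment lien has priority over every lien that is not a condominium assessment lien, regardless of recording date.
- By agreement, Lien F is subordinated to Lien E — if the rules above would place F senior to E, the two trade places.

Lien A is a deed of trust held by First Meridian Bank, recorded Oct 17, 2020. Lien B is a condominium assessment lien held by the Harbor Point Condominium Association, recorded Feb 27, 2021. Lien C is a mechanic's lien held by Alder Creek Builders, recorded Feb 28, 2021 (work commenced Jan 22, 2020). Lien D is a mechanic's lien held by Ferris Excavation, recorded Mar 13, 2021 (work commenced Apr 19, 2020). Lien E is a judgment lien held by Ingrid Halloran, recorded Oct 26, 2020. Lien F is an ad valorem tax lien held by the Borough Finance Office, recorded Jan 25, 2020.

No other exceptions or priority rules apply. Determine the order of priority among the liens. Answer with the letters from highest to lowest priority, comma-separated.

First, effective dates: C relates back to Jan 22, 2020 (work commenced); D relates back to Apr 19, 2020 (work commenced).
B is a condominium assessment lien, so it outranks all other liens regardless of date.
Remaining liens by effective date: C (Jan 22, 2020), F (Jan 25, 2020), D (Apr 19, 2020), A (Oct 17, 2020), E (Oct 26, 2020).
The subordination applies — F was senior to E — so F and E swap.

B, C, E, D, A, F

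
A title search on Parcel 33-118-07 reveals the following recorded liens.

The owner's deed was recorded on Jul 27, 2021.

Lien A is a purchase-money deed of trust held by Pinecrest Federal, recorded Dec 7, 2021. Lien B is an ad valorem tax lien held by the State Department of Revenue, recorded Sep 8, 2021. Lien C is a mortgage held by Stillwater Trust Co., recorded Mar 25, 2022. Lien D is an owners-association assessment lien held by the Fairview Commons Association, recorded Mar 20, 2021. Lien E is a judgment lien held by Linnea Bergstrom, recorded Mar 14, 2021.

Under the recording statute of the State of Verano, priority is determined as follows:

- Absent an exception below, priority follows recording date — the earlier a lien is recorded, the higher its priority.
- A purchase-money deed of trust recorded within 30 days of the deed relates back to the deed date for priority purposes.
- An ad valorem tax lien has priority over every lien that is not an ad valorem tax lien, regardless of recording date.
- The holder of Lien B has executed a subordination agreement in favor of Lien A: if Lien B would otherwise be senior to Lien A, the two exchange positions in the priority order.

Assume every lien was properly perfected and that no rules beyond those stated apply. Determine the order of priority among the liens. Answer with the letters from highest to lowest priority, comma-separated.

Effective dates after the stated exceptions: A was recorded 133 days after the deed, outside the 30-day window, so it keeps its recording date.
B, as an ad valorem tax lien, has superpriority and ranks first.
Among the remaining liens, by effective date: E (Mar 14, 2021), D (Mar 20, 2021), A (Dec 7, 2021), C (Mar 25, 2022).
The subordination applies — B was senior to A — so B and A swap.

A, E, D, B, C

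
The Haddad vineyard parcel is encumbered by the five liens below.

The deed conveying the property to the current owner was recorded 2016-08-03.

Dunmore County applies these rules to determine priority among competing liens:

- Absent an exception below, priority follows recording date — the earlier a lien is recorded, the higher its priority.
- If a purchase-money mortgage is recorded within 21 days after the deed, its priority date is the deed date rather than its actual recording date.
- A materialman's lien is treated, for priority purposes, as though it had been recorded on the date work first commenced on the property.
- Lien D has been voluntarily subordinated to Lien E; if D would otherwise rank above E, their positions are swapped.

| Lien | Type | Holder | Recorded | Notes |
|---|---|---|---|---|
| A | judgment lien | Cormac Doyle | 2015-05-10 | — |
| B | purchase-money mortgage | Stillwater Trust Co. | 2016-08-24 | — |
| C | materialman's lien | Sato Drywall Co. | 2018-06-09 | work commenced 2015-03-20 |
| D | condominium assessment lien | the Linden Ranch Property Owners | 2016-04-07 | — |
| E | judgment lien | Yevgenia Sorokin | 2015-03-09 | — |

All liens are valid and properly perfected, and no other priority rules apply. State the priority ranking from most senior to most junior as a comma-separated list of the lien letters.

Effective dates: B's effective date is the deed date, 2016-08-03; C relates back to 2015-03-20 (work commenced).
Ordering by effective date: E (2015-03-09), C (2015-03-20), A (2015-05-10), D (2016-04-07), B (2016-08-03).
D already ranks below E; the subordination has no effect.

E, C, A, D, B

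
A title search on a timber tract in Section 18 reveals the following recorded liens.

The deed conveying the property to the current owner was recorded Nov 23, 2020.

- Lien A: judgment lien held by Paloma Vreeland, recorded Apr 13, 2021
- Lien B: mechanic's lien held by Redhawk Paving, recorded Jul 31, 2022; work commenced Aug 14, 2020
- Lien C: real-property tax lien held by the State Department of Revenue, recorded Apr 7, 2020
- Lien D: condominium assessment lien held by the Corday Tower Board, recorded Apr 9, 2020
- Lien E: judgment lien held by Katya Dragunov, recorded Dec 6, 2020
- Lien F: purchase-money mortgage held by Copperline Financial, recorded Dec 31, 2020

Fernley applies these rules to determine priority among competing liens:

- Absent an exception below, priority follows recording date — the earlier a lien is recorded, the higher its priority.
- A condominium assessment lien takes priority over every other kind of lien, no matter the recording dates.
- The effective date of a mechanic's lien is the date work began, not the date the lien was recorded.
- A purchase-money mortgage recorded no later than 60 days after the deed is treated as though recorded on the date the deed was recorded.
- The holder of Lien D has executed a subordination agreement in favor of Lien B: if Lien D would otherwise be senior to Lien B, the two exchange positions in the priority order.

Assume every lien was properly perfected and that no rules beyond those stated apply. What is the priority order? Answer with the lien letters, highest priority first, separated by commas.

B, C, D, F, E, A

Adjusting effective dates: B's effective date is Aug 14, 2020, when work began; F was recorded within the 60-day window, so its effective date is the deed date Nov 23, 2020.
D is a condominium assessment lien and takes priority over every other lien.
The other liens, earliest effective date first: C (Apr 7, 2020), B (Aug 14, 2020), F (Nov 23, 2020), E (Dec 6, 2020), A (Apr 13, 2021).
Because D would otherwise rank above B, the subordination swaps them.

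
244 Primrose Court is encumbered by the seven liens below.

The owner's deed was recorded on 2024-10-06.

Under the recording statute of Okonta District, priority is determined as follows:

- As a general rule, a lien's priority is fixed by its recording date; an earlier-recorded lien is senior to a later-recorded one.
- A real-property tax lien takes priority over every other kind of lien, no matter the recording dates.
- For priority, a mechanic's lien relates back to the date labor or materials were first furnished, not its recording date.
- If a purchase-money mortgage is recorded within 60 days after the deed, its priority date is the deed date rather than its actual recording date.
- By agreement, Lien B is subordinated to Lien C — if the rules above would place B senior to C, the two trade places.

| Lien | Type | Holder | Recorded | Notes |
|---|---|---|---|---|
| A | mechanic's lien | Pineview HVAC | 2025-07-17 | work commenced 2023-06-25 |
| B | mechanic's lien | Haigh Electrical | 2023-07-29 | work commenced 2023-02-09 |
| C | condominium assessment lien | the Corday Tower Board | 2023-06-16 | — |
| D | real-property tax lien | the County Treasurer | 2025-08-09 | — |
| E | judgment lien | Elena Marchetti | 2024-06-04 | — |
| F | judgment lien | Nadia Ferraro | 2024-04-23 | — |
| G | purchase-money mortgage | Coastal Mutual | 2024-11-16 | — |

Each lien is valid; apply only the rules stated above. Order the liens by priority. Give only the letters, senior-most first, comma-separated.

D, C, B, A, F, E, G

Effective dates after the stated exceptions: A relates back to 2023-06-25 (work commenced); B relates back to 2023-02-09 (work commenced); G relates back to the deed date 2024-10-06.
D, as a real-property tax lien, has superpriority and ranks first.
The other liens, earliest effective date first: B (2023-02-09), C (2023-06-16), A (2023-06-25), F (2024-04-23), E (2024-06-04), G (2024-10-06).
B would otherwise be senior to C, so under the subordination agreement B and C exchange positions.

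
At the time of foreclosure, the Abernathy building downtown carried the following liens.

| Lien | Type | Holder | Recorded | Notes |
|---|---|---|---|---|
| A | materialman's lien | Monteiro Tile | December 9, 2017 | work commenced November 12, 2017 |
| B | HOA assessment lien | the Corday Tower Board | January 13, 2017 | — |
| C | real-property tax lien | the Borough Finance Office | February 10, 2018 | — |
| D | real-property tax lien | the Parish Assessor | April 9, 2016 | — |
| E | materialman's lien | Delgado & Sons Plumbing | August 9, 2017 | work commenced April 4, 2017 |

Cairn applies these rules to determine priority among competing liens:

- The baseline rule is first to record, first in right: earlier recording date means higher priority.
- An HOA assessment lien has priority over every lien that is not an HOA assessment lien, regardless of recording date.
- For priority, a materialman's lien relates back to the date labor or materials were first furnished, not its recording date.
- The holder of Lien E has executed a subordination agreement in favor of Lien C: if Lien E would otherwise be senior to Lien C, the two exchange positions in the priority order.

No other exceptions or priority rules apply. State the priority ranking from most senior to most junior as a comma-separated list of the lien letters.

Effective dates: A relates back to November 12, 2017 (work commenced); E's effective date is April 4, 2017, when work began.
B is an HOA assessment lien, so it outranks all other liens regardless of date.
The other liens, earliest effective date first: D (April 9, 2016), E (April 4, 2017), A (November 12, 2017), C (February 10, 2018).
The subordination applies — E was senior to C — so E and C swap.

B, D, C, A, E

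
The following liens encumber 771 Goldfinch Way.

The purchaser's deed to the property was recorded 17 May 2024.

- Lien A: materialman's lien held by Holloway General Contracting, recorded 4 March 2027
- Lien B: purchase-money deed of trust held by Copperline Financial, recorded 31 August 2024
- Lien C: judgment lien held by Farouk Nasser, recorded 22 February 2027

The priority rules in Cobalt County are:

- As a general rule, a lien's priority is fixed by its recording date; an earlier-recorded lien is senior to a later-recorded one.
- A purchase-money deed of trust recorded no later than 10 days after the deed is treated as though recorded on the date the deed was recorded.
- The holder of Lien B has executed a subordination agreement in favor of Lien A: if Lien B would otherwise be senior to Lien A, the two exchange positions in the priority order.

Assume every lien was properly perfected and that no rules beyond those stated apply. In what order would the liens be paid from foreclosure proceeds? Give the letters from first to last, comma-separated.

Adjusting effective dates: B was recorded 106 days after the deed, outside the 10-day window, so it keeps its recording date.
Sorted by effective date: B (31 August 2024), C (22 February 2027), A (4 March 2027).
The subordination applies — B was senior to A — so B and A swap.

A, C, B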